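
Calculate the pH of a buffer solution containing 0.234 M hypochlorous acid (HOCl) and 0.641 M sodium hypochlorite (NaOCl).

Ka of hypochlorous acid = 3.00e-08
pH = 7.96

pKa = -log(3.00e-08) = 7.52. pH = pKa + log([A⁻]/[HA]) = 7.52 + log(0.641/0.234)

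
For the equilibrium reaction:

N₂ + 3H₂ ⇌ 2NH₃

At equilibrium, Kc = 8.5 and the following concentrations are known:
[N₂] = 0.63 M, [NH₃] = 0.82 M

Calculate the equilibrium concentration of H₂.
[H₂] = 0.5008 M

Kc = ([NH₃]^2) / ([N₂] × [H₂]^3) = 8.5
[H₂]^3 = (product terms)/(Kc · other reactant terms) = 0.6724 / (8.5 · 0.63) = 0.12556
[H₂] = (0.12556)^(1/3) = 0.5008 M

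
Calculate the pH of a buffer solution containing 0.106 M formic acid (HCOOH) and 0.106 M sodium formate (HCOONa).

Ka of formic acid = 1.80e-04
pH = 3.74

pKa = -log(1.80e-04) = 3.74. pH = pKa + log([A⁻]/[HA]) = 3.74 + log(0.106/0.106)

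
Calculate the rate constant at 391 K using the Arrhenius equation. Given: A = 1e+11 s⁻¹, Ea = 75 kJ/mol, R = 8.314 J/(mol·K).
9.55e+00 s⁻¹

k = A·exp(-Ea/(R·T)) = 1e+11·exp(-75000/(8.314·391)) = 1e+11·exp(-23.0714) = 1e+11·9.5545e-11 = 9.55e+00 s⁻¹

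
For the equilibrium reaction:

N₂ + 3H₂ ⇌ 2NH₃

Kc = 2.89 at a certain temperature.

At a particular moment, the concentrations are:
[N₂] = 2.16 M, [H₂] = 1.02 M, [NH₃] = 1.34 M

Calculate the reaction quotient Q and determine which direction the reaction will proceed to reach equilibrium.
Q = 0.783, Q < K, reaction proceeds forward (toward products)

Q = ([NH₃]^2) / ([N₂] × [H₂]^3)
  = ((1.34)^2) / ((2.16)·(1.02)^3) = 1.7956/2.2922 = 0.7833
Since Q = 0.7833 < Kc = 2.89, the reaction proceeds forward (toward products) to reach equilibrium.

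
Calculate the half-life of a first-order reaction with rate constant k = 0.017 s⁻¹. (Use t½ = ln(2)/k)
40.77 s

t½ = ln(2)/k = 0.6931/0.017 = 40.77 s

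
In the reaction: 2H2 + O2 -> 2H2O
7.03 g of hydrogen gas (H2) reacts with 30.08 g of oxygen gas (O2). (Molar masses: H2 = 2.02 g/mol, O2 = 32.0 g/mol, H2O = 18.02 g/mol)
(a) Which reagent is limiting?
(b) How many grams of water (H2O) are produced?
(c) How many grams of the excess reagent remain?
(a) O2, (b) 33.88 g, (c) 3.232 g

Moles of H2 = 7.03 g ÷ 2.02 g/mol = 3.4802 mol
Moles of O2 = 30.08 g ÷ 32.0 g/mol = 0.94 mol
Moles ÷ coefficient: H2: 3.4802/2 = 1.74, O2: 0.94/1 = 0.94
(a) O2 has the smaller value, so O2 is the limiting reagent.
(b) Moles of H2O = 0.94 mol O2 × (2/1) = 1.88 mol; mass = 1.88 mol × 18.02 g/mol = 33.88 g
(c) H2 consumed = 0.94 × (2/1) = 1.88 mol; remaining = 3.4802 − 1.88 = 1.6002 mol; mass = 1.6002 mol × 2.02 g/mol = 3.232 g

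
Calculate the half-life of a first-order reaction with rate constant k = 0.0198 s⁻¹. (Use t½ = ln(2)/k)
35.01 s

t½ = ln(2)/k = 0.6931/0.0198 = 35.01 s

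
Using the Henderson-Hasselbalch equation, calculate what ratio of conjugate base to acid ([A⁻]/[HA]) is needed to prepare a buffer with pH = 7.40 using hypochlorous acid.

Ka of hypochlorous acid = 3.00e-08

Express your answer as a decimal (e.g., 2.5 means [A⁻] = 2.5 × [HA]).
[A⁻]/[HA] = 0.754

pKa = −log(3.00e-08) = 7.5229. pH = pKa + log([A⁻]/[HA]). 7.40 = 7.5229 + log(ratio). log(ratio) = 7.40 − 7.5229 = -0.1229. ratio = 10^(-0.1229) = 0.754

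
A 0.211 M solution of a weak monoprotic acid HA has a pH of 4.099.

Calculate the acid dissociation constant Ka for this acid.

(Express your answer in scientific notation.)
K_a = 3.01e-08

[H⁺] = 10^(−pH) = 10^(−4.099) = 7.962e-05 M. For HA ⇌ H⁺ + A⁻, Ka = x²/(C − x) = (7.962e-05)²/(0.211 − 7.962e-05) = 3.01e-08.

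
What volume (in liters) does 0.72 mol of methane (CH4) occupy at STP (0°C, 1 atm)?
At STP, 1 mol of gas occupies 22.4 L
Volume = 0.72 mol × 22.4 L/mol = 16.13 L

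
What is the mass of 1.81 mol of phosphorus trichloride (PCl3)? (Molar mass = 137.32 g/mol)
Mass = 1.81 mol × 137.32 g/mol = 248.5 g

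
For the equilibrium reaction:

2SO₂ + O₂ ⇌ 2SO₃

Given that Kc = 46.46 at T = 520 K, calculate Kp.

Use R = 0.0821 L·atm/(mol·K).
K_p = 1.0883

Δn = (moles gaseous products) − (moles gaseous reactants) = -1
T = 520 K; RT = 0.0821 × 520 = 42.692
Kp = Kc·(RT)^Δn = 46.46 × (42.692)^-1 = 46.46 × 0.0234236 = 1.0883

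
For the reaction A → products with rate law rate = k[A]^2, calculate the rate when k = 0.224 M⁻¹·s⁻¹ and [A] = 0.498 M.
0.05555 M/s

rate = k·[A]^2 = 0.224·(0.498)^2 = 0.224·0.248004 = 0.05555 M/s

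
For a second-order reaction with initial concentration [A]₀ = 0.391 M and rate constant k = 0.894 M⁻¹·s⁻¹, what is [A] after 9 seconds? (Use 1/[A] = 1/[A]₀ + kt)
0.0943 M

1/[A] = 1/[A]₀ + k·t = 1/0.391 + (0.894)·(9) = 2.5575 + 8.0460 = 10.6035
[A] = 1/10.6035 = 0.0943 M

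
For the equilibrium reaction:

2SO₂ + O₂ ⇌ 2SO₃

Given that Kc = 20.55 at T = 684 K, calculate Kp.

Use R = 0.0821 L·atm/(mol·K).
K_p = 0.3659

Δn = (moles gaseous products) − (moles gaseous reactants) = -1
T = 684 K; RT = 0.0821 × 684 = 56.1564
Kp = Kc·(RT)^Δn = 20.55 × (56.1564)^-1 = 20.55 × 0.0178074 = 0.3659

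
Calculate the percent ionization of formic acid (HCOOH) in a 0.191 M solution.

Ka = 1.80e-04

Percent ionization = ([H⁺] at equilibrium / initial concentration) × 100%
Percent ionization = 3.02%

Let x = [H⁺]. Ka = x²/(C - x) ⇒ x² + (1.80e-04)x - (1.80e-04)(0.191) = 0. x = 5.7741e-03. Percent = (5.7741e-03/0.191) × 100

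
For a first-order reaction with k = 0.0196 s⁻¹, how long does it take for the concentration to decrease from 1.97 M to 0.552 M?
64.91 s

From ln[A] = ln[A]₀ - k·t: t = ln([A]₀/[A])/k = ln(1.97/0.552)/0.0196 = ln(3.5688)/0.0196 = 1.2722/0.0196 = 64.91 s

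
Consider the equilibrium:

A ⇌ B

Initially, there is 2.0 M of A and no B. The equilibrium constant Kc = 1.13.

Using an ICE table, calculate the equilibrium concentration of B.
[B] = 1.061 M

ICE: [A] = 2.0 − x, [B] = x.
Kc = x/(2.0 − x) = 1.13 ⇒ x = 1.13·2.0/(1 + 1.13) = 2.26/2.13 = 1.061.
[B] = x = 1.061 M.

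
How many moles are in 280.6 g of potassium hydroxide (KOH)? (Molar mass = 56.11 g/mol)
Moles = 280.6 g ÷ 56.11 g/mol = 5.001 mol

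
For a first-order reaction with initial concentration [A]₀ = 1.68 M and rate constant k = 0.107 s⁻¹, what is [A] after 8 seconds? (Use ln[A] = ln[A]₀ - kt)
0.7138 M

ln[A] = ln[A]₀ - k·t = ln(1.68) - (0.107)·(8) = 0.5188 - 0.8560 = -0.3372
[A] = e^(-0.3372) = 0.7138 M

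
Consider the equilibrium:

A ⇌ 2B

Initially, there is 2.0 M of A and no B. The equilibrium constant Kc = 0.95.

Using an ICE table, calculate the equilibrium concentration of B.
[B] = 1.161 M

ICE: [A] = 2.0 − x, [B] = 2x.
Kc = (2x)²/(2.0 − x) = 0.95 ⇒ 4x² + 0.95x − 1.9 = 0.
x = (−0.95 + √(0.95² + 4·4·1.9))/(2·4) = (−0.95 + √31.302)/8 = 0.58061.
[B] = 2x = 1.161 M.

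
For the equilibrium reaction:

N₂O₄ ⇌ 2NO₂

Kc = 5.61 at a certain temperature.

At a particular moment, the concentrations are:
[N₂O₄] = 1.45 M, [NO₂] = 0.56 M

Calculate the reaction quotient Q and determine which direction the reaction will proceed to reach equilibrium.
Q = 0.216, Q < K, reaction proceeds forward (toward products)

Q = ([NO₂]^2) / ([N₂O₄])
  = ((0.56)^2) / ((1.45)) = 0.3136/1.45 = 0.2163
Since Q = 0.2163 < Kc = 5.61, the reaction proceeds forward (toward products) to reach equilibrium.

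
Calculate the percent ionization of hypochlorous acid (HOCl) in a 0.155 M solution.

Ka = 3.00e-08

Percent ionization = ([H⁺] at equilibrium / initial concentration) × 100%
Percent ionization = 0.044%

Let x = [H⁺]. Ka = x²/(C - x) ⇒ x² + (3.00e-08)x - (3.00e-08)(0.155) = 0. x = 6.8176e-05. Percent = (6.8176e-05/0.155) × 100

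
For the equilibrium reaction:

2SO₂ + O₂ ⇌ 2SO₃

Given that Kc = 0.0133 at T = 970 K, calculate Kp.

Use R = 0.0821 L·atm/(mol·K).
K_p = 1.67e-04

Δn = (moles gaseous products) − (moles gaseous reactants) = -1
T = 970 K; RT = 0.0821 × 970 = 79.637
Kp = Kc·(RT)^Δn = 0.0133 × (79.637)^-1 = 0.0133 × 0.012557 = 1.67e-04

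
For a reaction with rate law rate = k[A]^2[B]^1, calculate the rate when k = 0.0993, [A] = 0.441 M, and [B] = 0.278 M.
0.005369 M/s

rate = k·[A]^2·[B]^1 = 0.0993·(0.441)^2·(0.278)^1 = 0.0993·0.194481·0.278 = 0.005369 M/s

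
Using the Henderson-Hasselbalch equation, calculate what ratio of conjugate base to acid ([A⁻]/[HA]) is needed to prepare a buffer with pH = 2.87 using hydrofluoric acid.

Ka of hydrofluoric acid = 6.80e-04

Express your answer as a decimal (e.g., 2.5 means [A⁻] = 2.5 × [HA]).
[A⁻]/[HA] = 0.504

pKa = −log(6.80e-04) = 3.1675. pH = pKa + log([A⁻]/[HA]). 2.87 = 3.1675 + log(ratio). log(ratio) = 2.87 − 3.1675 = -0.2975. ratio = 10^(-0.2975) = 0.504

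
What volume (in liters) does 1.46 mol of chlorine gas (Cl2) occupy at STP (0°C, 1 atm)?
At STP, 1 mol of gas occupies 22.4 L
Volume = 1.46 mol × 22.4 L/mol = 32.70 L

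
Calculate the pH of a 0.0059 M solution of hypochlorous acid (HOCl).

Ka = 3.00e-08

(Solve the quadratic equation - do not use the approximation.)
pH = 4.88

x² + Ka×x - Ka×C = 0. Using quadratic formula: [H⁺] = 1.3289e-05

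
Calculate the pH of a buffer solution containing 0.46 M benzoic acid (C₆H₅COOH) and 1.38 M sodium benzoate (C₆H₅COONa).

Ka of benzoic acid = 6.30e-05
pH = 4.68

pKa = -log(6.30e-05) = 4.20. pH = pKa + log([A⁻]/[HA]) = 4.20 + log(1.38/0.46)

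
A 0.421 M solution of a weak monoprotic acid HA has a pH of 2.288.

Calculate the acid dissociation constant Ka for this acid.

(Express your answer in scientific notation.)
K_a = 6.38e-05

[H⁺] = 10^(−pH) = 10^(−2.288) = 5.152e-03 M. For HA ⇌ H⁺ + A⁻, Ka = x²/(C − x) = (5.152e-03)²/(0.421 − 5.152e-03) = 6.38e-05.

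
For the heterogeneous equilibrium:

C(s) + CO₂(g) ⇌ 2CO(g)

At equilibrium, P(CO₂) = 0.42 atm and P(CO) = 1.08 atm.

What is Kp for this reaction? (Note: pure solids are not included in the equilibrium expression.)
K_p = 2.777

Solid C is excluded.
Kp = P(CO)²/P(CO₂) = (1.08)²/0.42 = 1.166/0.42 = 2.777.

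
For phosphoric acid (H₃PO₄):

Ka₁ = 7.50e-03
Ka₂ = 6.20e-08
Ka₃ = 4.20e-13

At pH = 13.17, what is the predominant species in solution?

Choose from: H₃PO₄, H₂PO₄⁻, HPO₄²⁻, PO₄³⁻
PO₄³⁻

pKa1 = 2.12, pKa2 = 7.21, pKa3 = 12.38. Each pKa is the crossover between adjacent species; pH = 13.17 lies in the region where PO₄³⁻ predominates.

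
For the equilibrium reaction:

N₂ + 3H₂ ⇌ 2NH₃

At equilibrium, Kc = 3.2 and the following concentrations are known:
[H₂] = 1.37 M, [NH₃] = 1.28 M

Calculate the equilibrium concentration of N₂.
[N₂] = 0.1991 M

Kc = ([NH₃]^2) / ([N₂] × [H₂]^3) = 3.2
[N₂]^1 = (product terms)/(Kc · other reactant terms) = 1.6384 / (3.2 · 2.5714) = 0.19912
[N₂] = 0.1991 M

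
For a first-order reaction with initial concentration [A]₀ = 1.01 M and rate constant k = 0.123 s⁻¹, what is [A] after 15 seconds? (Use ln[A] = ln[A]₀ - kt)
0.1596 M

ln[A] = ln[A]₀ - k·t = ln(1.01) - (0.123)·(15) = 0.0100 - 1.8450 = -1.8350
[A] = e^(-1.8350) = 0.1596 M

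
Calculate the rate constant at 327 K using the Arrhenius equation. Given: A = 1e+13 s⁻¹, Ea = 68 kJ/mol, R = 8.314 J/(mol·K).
1.37e+02 s⁻¹

k = A·exp(-Ea/(R·T)) = 1e+13·exp(-68000/(8.314·327)) = 1e+13·exp(-25.0122) = 1e+13·1.3720e-11 = 1.37e+02 s⁻¹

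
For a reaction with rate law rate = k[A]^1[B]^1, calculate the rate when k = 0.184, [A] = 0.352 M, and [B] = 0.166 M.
0.01075 M/s

rate = k·[A]^1·[B]^1 = 0.184·(0.352)^1·(0.166)^1 = 0.184·0.352·0.166 = 0.01075 M/s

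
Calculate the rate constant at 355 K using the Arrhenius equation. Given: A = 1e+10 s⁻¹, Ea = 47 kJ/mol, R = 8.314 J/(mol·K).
1.21e+03 s⁻¹

k = A·exp(-Ea/(R·T)) = 1e+10·exp(-47000/(8.314·355)) = 1e+10·exp(-15.9243) = 1e+10·1.2139e-07 = 1.21e+03 s⁻¹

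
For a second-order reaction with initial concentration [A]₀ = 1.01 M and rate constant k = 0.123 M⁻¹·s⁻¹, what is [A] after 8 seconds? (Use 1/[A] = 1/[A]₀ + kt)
0.5066 M

1/[A] = 1/[A]₀ + k·t = 1/1.01 + (0.123)·(8) = 0.9901 + 0.9840 = 1.9741
[A] = 1/1.9741 = 0.5066 M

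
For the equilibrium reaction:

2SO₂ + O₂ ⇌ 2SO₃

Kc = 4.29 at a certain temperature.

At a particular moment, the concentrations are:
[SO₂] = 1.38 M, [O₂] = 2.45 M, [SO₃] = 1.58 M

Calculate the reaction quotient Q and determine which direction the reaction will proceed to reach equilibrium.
Q = 0.535, Q < K, reaction proceeds forward (toward products)

Q = ([SO₃]^2) / ([SO₂]^2 × [O₂])
  = ((1.58)^2) / ((1.38)^2·(2.45)) = 2.4964/4.6658 = 0.535
Since Q = 0.535 < Kc = 4.29, the reaction proceeds forward (toward products) to reach equilibrium.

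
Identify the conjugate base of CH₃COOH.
Conjugate base: CH₃COO⁻

Conjugate acid-base pairs differ by one H⁺. Ka × Kb = Kw for a conjugate pair.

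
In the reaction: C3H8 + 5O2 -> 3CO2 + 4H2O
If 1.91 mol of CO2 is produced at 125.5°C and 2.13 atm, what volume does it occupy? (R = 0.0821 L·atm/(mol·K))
T = 125.5°C + 273.15 = 398.65 K
V = nRT/P = (1.91 × 0.0821 × 398.65) / 2.13
V = 29.35 L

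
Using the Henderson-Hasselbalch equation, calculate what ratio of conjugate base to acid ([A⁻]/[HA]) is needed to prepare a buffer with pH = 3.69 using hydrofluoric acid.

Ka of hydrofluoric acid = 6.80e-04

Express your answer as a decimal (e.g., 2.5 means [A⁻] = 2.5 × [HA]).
[A⁻]/[HA] = 3.330

pKa = −log(6.80e-04) = 3.1675. pH = pKa + log([A⁻]/[HA]). 3.69 = 3.1675 + log(ratio). log(ratio) = 3.69 − 3.1675 = 0.5225. ratio = 10^(0.5225) = 3.330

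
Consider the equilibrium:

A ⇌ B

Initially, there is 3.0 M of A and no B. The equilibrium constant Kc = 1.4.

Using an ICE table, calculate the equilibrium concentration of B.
[B] = 1.750 M

ICE: [A] = 3.0 − x, [B] = x.
Kc = x/(3.0 − x) = 1.4 ⇒ x = 1.4·3.0/(1 + 1.4) = 4.2/2.4 = 1.75.
[B] = x = 1.750 M.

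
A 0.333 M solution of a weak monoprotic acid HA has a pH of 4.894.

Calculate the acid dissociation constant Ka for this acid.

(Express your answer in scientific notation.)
K_a = 4.89e-10

[H⁺] = 10^(−pH) = 10^(−4.894) = 1.276e-05 M. For HA ⇌ H⁺ + A⁻, Ka = x²/(C − x) = (1.276e-05)²/(0.333 − 1.276e-05) = 4.89e-10.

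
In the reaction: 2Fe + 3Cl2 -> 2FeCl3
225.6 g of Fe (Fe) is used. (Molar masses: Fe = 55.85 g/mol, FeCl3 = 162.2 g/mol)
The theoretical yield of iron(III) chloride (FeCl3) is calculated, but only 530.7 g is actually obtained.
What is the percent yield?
Moles of Fe = 225.6 g ÷ 55.85 g/mol = 4.03939 mol
Mole ratio: 2 mol FeCl3 / 2 mol Fe
Moles of FeCl3 = 4.03939 × (2/2) = 4.03939 mol
Theoretical yield = 4.03939 mol × 162.2 g/mol = 655.19 g
Actual yield = 530.7 g
Percent yield = (530.7 / 655.19) × 100% = 81.0%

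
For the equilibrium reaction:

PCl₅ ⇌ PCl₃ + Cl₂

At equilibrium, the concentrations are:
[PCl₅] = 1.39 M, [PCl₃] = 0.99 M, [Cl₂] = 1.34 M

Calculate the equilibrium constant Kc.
K_c = 0.9544

Kc = ([PCl₃] × [Cl₂]) / ([PCl₅])
   = ((0.99)·(1.34)) / ((1.39))
   = 1.3266 / 1.39 = 0.9544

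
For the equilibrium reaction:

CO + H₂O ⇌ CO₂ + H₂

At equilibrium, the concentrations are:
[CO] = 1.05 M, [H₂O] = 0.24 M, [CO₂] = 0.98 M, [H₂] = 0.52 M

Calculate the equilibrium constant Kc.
K_c = 2.0222

Kc = ([CO₂] × [H₂]) / ([CO] × [H₂O])
   = ((0.98)·(0.52)) / ((1.05)·(0.24))
   = 0.5096 / 0.252 = 2.0222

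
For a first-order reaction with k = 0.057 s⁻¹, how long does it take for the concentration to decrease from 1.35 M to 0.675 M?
12.16 s

From ln[A] = ln[A]₀ - k·t: t = ln([A]₀/[A])/k = ln(1.35/0.675)/0.057 = ln(2.0000)/0.057 = 0.6931/0.057 = 12.16 s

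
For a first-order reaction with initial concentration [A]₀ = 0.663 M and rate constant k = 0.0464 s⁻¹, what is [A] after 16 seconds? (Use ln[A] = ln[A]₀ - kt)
0.3156 M

ln[A] = ln[A]₀ - k·t = ln(0.663) - (0.0464)·(16) = -0.4110 - 0.7424 = -1.1534
[A] = e^(-1.1534) = 0.3156 M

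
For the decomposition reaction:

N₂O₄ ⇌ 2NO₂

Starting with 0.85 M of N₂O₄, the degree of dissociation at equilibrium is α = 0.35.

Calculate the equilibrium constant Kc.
K_c = 0.6408

x = α·[A]₀ = 0.35 × 0.85 = 0.2975 M dissociated.
At eq: [N₂O₄] = 0.85 − 0.2975 = 0.5525 M; [NO₂] = 2x = 0.595 M.
Kc = [NO₂]²/[N₂O₄] = (0.595)²/0.5525 = 0.6408.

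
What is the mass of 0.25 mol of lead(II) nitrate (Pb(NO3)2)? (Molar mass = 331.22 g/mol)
Mass = 0.25 mol × 331.22 g/mol = 82.81 g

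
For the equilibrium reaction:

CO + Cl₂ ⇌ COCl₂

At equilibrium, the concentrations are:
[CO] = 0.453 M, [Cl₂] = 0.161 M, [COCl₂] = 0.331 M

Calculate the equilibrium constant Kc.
K_c = 4.5384

Kc = ([COCl₂]) / ([CO] × [Cl₂])
   = ((0.331)) / ((0.453)·(0.161))
   = 0.331 / 0.072933 = 4.5384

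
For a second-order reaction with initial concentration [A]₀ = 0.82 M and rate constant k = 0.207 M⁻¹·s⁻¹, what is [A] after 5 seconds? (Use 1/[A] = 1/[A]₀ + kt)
0.4436 M

1/[A] = 1/[A]₀ + k·t = 1/0.82 + (0.207)·(5) = 1.2195 + 1.0350 = 2.2545
[A] = 1/2.2545 = 0.4436 M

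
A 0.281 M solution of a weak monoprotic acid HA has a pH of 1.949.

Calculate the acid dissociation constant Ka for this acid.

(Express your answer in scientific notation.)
K_a = 4.69e-04

[H⁺] = 10^(−pH) = 10^(−1.949) = 1.125e-02 M. For HA ⇌ H⁺ + A⁻, Ka = x²/(C − x) = (1.125e-02)²/(0.281 − 1.125e-02) = 4.69e-04.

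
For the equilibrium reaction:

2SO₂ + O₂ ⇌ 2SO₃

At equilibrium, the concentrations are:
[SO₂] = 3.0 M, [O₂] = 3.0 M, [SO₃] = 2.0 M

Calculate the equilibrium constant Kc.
K_c = 0.1481

Kc = ([SO₃]^2) / ([SO₂]^2 × [O₂])
   = ((2.0)^2) / ((3.0)^2·(3.0))
   = 4 / 27 = 0.1481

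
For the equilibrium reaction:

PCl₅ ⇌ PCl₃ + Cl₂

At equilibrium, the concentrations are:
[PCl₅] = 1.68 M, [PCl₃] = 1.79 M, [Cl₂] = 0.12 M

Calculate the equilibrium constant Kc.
K_c = 0.1279

Kc = ([PCl₃] × [Cl₂]) / ([PCl₅])
   = ((1.79)·(0.12)) / ((1.68))
   = 0.2148 / 1.68 = 0.1279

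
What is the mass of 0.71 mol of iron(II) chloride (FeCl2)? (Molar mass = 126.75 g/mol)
Mass = 0.71 mol × 126.75 g/mol = 89.99 g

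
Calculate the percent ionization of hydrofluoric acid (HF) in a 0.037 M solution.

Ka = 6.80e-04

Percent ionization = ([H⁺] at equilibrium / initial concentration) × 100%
Percent ionization = 12.7%

Let x = [H⁺]. Ka = x²/(C - x) ⇒ x² + (6.80e-04)x - (6.80e-04)(0.037) = 0. x = 4.6875e-03. Percent = (4.6875e-03/0.037) × 100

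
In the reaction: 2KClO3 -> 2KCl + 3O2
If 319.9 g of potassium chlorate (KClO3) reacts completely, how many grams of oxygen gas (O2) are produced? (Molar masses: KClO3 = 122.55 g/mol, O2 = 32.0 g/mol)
Moles of KClO3 = 319.9 g ÷ 122.55 g/mol = 2.61036 mol
Mole ratio: 3 mol O2 / 2 mol KClO3
Moles of O2 = 2.61036 × (3/2) = 3.91554 mol
Mass of O2 = 3.91554 mol × 32.0 g/mol = 125.3 g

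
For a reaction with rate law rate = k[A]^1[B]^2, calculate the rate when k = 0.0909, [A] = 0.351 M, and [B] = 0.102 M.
0.0003319 M/s

rate = k·[A]^1·[B]^2 = 0.0909·(0.351)^1·(0.102)^2 = 0.0909·0.351·0.010404 = 0.0003319 M/s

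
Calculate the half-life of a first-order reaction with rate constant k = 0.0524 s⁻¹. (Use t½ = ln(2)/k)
13.23 s

t½ = ln(2)/k = 0.6931/0.0524 = 13.23 s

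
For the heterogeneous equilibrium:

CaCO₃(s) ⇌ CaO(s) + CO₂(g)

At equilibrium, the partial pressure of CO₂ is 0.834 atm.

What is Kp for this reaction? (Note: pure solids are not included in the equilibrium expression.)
K_p = 0.834

Solids (CaCO₃, CaO) have activity 1 and are excluded.
Kp = P(CO₂) = 0.834.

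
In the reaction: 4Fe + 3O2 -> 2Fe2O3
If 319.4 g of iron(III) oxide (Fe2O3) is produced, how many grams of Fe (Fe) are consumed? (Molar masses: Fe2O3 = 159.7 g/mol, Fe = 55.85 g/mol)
Moles of Fe2O3 = 319.4 g ÷ 159.7 g/mol = 2 mol
Mole ratio: 4 mol Fe / 2 mol Fe2O3
Moles of Fe = 2 × (4/2) = 4 mol
Mass of Fe = 4 mol × 55.85 g/mol = 223.4 g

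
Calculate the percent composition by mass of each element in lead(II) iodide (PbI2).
Pb: 44.95%, I: 55.05%

Molar mass of PbI2 = 461.0 g/mol
% Pb = (1 × 207.2) / 461.0 × 100% = 207.2 / 461.0 × 100% = 44.95%
% I = (2 × 126.9) / 461.0 × 100% = 253.8 / 461.0 × 100% = 55.05%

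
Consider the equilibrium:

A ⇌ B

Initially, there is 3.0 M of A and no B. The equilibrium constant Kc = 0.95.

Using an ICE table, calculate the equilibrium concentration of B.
[B] = 1.462 M

ICE: [A] = 3.0 − x, [B] = x.
Kc = x/(3.0 − x) = 0.95 ⇒ x = 0.95·3.0/(1 + 0.95) = 2.85/1.95 = 1.462.
[B] = x = 1.462 M.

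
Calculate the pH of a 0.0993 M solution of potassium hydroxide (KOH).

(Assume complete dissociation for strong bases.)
pH = 13.00

[OH⁻] = 0.0993 M for strong base. pOH = -log[OH⁻] = 1.00, pH = 14 - pOH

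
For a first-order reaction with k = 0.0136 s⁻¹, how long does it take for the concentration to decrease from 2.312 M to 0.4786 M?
115.81 s

From ln[A] = ln[A]₀ - k·t: t = ln([A]₀/[A])/k = ln(2.312/0.4786)/0.0136 = ln(4.8308)/0.0136 = 1.5750/0.0136 = 115.81 s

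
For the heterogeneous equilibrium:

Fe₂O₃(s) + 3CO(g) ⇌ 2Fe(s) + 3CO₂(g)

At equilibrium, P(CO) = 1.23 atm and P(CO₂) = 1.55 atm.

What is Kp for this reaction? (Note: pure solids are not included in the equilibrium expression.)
K_p = 2.001

Solids (Fe₂O₃, Fe) are excluded.
Kp = P(CO₂)³/P(CO)³ = (1.55)³/(1.23)³ = 3.724/1.861 = 2.001.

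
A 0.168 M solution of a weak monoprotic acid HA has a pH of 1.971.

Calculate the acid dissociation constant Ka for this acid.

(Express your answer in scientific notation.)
K_a = 7.27e-04

[H⁺] = 10^(−pH) = 10^(−1.971) = 1.069e-02 M. For HA ⇌ H⁺ + A⁻, Ka = x²/(C − x) = (1.069e-02)²/(0.168 − 1.069e-02) = 7.27e-04.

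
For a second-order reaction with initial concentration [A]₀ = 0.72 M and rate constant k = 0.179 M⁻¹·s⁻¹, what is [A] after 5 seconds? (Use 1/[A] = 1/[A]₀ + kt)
0.4378 M

1/[A] = 1/[A]₀ + k·t = 1/0.72 + (0.179)·(5) = 1.3889 + 0.8950 = 2.2839
[A] = 1/2.2839 = 0.4378 M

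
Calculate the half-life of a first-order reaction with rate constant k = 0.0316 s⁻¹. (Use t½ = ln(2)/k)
21.94 s

t½ = ln(2)/k = 0.6931/0.0316 = 21.94 s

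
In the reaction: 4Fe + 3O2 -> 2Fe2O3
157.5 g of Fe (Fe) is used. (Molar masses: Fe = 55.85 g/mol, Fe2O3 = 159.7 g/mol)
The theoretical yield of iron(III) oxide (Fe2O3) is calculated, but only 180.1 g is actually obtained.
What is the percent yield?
Moles of Fe = 157.5 g ÷ 55.85 g/mol = 2.82005 mol
Mole ratio: 2 mol Fe2O3 / 4 mol Fe
Moles of Fe2O3 = 2.82005 × (2/4) = 1.41003 mol
Theoretical yield = 1.41003 mol × 159.7 g/mol = 225.18 g
Actual yield = 180.1 g
Percent yield = (180.1 / 225.18) × 100% = 80.0%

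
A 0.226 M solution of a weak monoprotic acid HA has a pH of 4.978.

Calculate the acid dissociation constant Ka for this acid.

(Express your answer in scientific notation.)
K_a = 4.90e-10

[H⁺] = 10^(−pH) = 10^(−4.978) = 1.052e-05 M. For HA ⇌ H⁺ + A⁻, Ka = x²/(C − x) = (1.052e-05)²/(0.226 − 1.052e-05) = 4.90e-10.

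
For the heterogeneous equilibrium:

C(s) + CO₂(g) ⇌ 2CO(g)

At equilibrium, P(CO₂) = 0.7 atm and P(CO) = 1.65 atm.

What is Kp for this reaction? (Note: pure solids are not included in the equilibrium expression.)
K_p = 3.889

Solid C is excluded.
Kp = P(CO)²/P(CO₂) = (1.65)²/0.7 = 2.722/0.7 = 3.889.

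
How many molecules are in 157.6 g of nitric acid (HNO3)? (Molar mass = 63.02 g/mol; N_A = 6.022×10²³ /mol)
Moles = 157.6 g ÷ 63.02 g/mol = 2.50079 mol
Molecules = 2.50079 mol × 6.022×10²³ /mol = 1.506e+24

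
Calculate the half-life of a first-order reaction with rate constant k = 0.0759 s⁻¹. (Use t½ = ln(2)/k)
9.13 s

t½ = ln(2)/k = 0.6931/0.0759 = 9.13 s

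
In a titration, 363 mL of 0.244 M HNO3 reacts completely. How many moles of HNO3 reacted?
Moles = Molarity × Volume (L)
Moles = 0.244 M × 0.363 L = 0.08857 mol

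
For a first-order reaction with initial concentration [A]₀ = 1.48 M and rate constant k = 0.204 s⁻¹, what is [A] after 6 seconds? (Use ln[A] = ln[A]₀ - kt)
0.4352 M

ln[A] = ln[A]₀ - k·t = ln(1.48) - (0.204)·(6) = 0.3920 - 1.2240 = -0.8320
[A] = e^(-0.8320) = 0.4352 M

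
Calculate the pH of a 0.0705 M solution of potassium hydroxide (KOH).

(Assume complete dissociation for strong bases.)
pH = 12.85

[OH⁻] = 0.0705 M for strong base. pOH = -log[OH⁻] = 1.15, pH = 14 - pOH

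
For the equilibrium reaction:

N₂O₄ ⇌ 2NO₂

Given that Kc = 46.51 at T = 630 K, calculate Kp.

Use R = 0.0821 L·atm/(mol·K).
K_p = 2.41e+03

Δn = (moles gaseous products) − (moles gaseous reactants) = 1
T = 630 K; RT = 0.0821 × 630 = 51.723
Kp = Kc·(RT)^Δn = 46.51 × (51.723)^1 = 46.51 × 51.723 = 2.41e+03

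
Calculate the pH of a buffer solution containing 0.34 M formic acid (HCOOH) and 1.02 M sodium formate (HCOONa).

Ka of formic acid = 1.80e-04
pH = 4.22

pKa = -log(1.80e-04) = 3.74. pH = pKa + log([A⁻]/[HA]) = 3.74 + log(1.02/0.34)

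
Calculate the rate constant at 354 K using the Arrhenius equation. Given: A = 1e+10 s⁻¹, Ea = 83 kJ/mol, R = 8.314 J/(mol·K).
5.66e-03 s⁻¹

k = A·exp(-Ea/(R·T)) = 1e+10·exp(-83000/(8.314·354)) = 1e+10·exp(-28.2010) = 1e+10·5.6553e-13 = 5.66e-03 s⁻¹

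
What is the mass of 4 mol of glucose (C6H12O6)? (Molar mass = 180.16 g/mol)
Mass = 4 mol × 180.16 g/mol = 720.6 g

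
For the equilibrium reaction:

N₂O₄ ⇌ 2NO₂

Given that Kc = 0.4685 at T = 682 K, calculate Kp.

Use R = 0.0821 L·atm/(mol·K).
K_p = 26.2323

Δn = (moles gaseous products) − (moles gaseous reactants) = 1
T = 682 K; RT = 0.0821 × 682 = 55.9922
Kp = Kc·(RT)^Δn = 0.4685 × (55.9922)^1 = 0.4685 × 55.9922 = 26.2323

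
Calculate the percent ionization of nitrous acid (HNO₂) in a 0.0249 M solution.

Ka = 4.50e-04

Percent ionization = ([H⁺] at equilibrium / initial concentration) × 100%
Percent ionization = 12.6%

Let x = [H⁺]. Ka = x²/(C - x) ⇒ x² + (4.50e-04)x - (4.50e-04)(0.0249) = 0. x = 3.1299e-03. Percent = (3.1299e-03/0.0249) × 100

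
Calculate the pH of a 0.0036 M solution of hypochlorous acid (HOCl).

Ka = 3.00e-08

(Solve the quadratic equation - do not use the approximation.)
pH = 4.98

x² + Ka×x - Ka×C = 0. Using quadratic formula: [H⁺] = 1.0377e-05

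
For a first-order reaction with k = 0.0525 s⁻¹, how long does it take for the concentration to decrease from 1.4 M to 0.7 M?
13.20 s

From ln[A] = ln[A]₀ - k·t: t = ln([A]₀/[A])/k = ln(1.4/0.7)/0.0525 = ln(2.0000)/0.0525 = 0.6931/0.0525 = 13.20 s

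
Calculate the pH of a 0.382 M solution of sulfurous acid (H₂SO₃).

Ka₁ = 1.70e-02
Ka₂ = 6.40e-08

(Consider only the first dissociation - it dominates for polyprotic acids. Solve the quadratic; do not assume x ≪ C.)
pH = 1.14

x² + Ka₁·x − Ka₁·C = 0 with Ka₁ = 1.70e-02, C = 0.382.
x = (−Ka₁ + √(Ka₁² + 4·Ka₁·C))/2 = 7.2532e-02 M, so pH = 1.14.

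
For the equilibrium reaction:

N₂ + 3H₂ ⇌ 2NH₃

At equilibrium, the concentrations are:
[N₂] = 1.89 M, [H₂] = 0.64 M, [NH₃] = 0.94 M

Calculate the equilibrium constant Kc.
K_c = 1.7834

Kc = ([NH₃]^2) / ([N₂] × [H₂]^3)
   = ((0.94)^2) / ((1.89)·(0.64)^3)
   = 0.8836 / 0.49545 = 1.7834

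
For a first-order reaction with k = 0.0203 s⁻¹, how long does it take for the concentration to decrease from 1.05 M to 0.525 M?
34.15 s

From ln[A] = ln[A]₀ - k·t: t = ln([A]₀/[A])/k = ln(1.05/0.525)/0.0203 = ln(2.0000)/0.0203 = 0.6931/0.0203 = 34.15 s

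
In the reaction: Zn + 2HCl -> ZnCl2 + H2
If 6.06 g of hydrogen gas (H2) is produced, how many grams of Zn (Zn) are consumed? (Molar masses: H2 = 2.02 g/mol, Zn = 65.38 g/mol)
Moles of H2 = 6.06 g ÷ 2.02 g/mol = 3 mol
Mole ratio: 1 mol Zn / 1 mol H2
Moles of Zn = 3 × (1/1) = 3 mol
Mass of Zn = 3 mol × 65.38 g/mol = 196.1 g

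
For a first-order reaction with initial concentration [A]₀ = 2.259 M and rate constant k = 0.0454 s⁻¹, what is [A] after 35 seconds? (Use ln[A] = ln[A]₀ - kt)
0.4611 M

ln[A] = ln[A]₀ - k·t = ln(2.259) - (0.0454)·(35) = 0.8149 - 1.5890 = -0.7741
[A] = e^(-0.7741) = 0.4611 M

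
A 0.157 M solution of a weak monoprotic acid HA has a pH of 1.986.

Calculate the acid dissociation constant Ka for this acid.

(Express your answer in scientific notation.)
K_a = 7.27e-04

[H⁺] = 10^(−pH) = 10^(−1.986) = 1.033e-02 M. For HA ⇌ H⁺ + A⁻, Ka = x²/(C − x) = (1.033e-02)²/(0.157 − 1.033e-02) = 7.27e-04.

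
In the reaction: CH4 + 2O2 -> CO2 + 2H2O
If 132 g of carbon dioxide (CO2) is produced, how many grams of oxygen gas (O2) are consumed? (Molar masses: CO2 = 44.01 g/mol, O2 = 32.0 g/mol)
Moles of CO2 = 132 g ÷ 44.01 g/mol = 2.99932 mol
Mole ratio: 2 mol O2 / 1 mol CO2
Moles of O2 = 2.99932 × (2/1) = 5.99864 mol
Mass of O2 = 5.99864 mol × 32.0 g/mol = 192 g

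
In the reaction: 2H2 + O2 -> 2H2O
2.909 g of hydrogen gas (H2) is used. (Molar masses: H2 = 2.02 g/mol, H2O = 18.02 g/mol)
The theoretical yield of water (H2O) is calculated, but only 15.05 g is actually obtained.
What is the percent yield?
Moles of H2 = 2.909 g ÷ 2.02 g/mol = 1.4401 mol
Mole ratio: 2 mol H2O / 2 mol H2
Moles of H2O = 1.4401 × (2/2) = 1.4401 mol
Theoretical yield = 1.4401 mol × 18.02 g/mol = 25.951 g
Actual yield = 15.05 g
Percent yield = (15.05 / 25.951) × 100% = 58.0%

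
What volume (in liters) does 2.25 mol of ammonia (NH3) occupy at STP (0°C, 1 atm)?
At STP, 1 mol of gas occupies 22.4 L
Volume = 2.25 mol × 22.4 L/mol = 50.40 L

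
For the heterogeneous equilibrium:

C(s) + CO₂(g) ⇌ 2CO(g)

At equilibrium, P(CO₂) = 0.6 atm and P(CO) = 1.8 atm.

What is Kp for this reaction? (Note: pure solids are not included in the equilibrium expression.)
K_p = 5.400

Solid C is excluded.
Kp = P(CO)²/P(CO₂) = (1.8)²/0.6 = 3.24/0.6 = 5.400.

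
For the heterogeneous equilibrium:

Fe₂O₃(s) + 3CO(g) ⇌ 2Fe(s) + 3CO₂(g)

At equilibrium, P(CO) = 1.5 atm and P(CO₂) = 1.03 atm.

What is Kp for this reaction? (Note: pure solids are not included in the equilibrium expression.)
K_p = 0.324

Solids (Fe₂O₃, Fe) are excluded.
Kp = P(CO₂)³/P(CO)³ = (1.03)³/(1.5)³ = 1.093/3.375 = 0.324.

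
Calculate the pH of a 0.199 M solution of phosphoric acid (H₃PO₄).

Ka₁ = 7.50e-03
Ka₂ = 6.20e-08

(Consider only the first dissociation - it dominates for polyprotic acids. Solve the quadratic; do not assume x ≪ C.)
pH = 1.46

x² + Ka₁·x − Ka₁·C = 0 with Ka₁ = 7.50e-03, C = 0.199.
x = (−Ka₁ + √(Ka₁² + 4·Ka₁·C))/2 = 3.5064e-02 M, so pH = 1.46.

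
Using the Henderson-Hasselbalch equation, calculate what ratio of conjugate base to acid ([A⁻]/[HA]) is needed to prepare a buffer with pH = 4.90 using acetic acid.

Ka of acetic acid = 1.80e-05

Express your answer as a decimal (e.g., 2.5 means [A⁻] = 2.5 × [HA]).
[A⁻]/[HA] = 1.430

pKa = −log(1.80e-05) = 4.7447. pH = pKa + log([A⁻]/[HA]). 4.90 = 4.7447 + log(ratio). log(ratio) = 4.90 − 4.7447 = 0.1553. ratio = 10^(0.1553) = 1.430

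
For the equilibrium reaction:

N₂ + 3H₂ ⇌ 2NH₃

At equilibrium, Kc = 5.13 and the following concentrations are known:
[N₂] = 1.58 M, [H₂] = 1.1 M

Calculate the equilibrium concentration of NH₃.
[NH₃] = 3.2846 M

Kc = ([NH₃]^2) / ([N₂] × [H₂]^3) = 5.13
[NH₃]^2 = Kc · (reactant terms)/(other product terms) = 5.13 · 2.103 / 1 = 10.788
[NH₃] = (10.788)^(1/2) = 3.2846 M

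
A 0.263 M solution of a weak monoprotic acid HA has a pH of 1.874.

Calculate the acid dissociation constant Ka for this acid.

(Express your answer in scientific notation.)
K_a = 7.16e-04

[H⁺] = 10^(−pH) = 10^(−1.874) = 1.337e-02 M. For HA ⇌ H⁺ + A⁻, Ka = x²/(C − x) = (1.337e-02)²/(0.263 − 1.337e-02) = 7.16e-04.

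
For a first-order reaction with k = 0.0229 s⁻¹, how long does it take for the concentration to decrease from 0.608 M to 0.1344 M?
65.91 s

From ln[A] = ln[A]₀ - k·t: t = ln([A]₀/[A])/k = ln(0.608/0.1344)/0.0229 = ln(4.5238)/0.0229 = 1.5094/0.0229 = 65.91 s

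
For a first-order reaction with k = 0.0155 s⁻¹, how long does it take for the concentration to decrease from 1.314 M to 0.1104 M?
159.79 s

From ln[A] = ln[A]₀ - k·t: t = ln([A]₀/[A])/k = ln(1.314/0.1104)/0.0155 = ln(11.9022)/0.0155 = 2.4767/0.0155 = 159.79 s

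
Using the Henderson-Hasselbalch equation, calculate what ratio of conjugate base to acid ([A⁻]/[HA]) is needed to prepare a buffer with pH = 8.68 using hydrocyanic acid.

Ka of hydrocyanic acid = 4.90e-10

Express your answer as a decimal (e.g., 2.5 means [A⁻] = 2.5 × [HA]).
[A⁻]/[HA] = 0.235

pKa = −log(4.90e-10) = 9.3098. pH = pKa + log([A⁻]/[HA]). 8.68 = 9.3098 + log(ratio). log(ratio) = 8.68 − 9.3098 = -0.6298. ratio = 10^(-0.6298) = 0.235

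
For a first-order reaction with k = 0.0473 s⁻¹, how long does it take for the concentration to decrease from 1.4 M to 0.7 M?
14.65 s

From ln[A] = ln[A]₀ - k·t: t = ln([A]₀/[A])/k = ln(1.4/0.7)/0.0473 = ln(2.0000)/0.0473 = 0.6931/0.0473 = 14.65 s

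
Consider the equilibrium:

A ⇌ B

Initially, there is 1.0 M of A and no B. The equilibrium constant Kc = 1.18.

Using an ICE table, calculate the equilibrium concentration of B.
[B] = 0.541 M

ICE: [A] = 1.0 − x, [B] = x.
Kc = x/(1.0 − x) = 1.18 ⇒ x = 1.18·1.0/(1 + 1.18) = 1.18/2.18 = 0.5413.
[B] = x = 0.541 M.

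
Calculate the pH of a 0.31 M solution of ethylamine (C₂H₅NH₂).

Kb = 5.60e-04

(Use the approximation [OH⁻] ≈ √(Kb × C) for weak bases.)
pH = 12.12

[OH⁻] = √(Kb × C) = √(5.60e-04 × 0.31) = 1.3176e-02. pOH = 1.88, pH = 14 - pOH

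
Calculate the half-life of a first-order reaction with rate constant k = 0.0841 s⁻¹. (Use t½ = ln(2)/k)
8.24 s

t½ = ln(2)/k = 0.6931/0.0841 = 8.24 s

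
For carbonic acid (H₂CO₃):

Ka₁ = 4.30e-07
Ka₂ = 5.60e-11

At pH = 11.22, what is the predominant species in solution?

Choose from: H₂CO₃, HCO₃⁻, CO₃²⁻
CO₃²⁻

pKa1 = 6.37, pKa2 = 10.25. Each pKa is the crossover between adjacent species; pH = 11.22 lies in the region where CO₃²⁻ predominates.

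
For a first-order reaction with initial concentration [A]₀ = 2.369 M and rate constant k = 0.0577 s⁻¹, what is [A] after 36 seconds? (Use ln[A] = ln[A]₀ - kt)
0.2968 M

ln[A] = ln[A]₀ - k·t = ln(2.369) - (0.0577)·(36) = 0.8625 - 2.0772 = -1.2147
[A] = e^(-1.2147) = 0.2968 M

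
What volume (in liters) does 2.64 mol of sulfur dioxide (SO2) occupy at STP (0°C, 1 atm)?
At STP, 1 mol of gas occupies 22.4 L
Volume = 2.64 mol × 22.4 L/mol = 59.14 L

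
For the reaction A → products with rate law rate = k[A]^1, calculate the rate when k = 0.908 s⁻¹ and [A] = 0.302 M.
0.2742 M/s

rate = k·[A]^1 = 0.908·(0.302)^1 = 0.908·0.302 = 0.2742 M/s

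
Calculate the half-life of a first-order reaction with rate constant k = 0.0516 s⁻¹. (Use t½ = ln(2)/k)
13.43 s

t½ = ln(2)/k = 0.6931/0.0516 = 13.43 s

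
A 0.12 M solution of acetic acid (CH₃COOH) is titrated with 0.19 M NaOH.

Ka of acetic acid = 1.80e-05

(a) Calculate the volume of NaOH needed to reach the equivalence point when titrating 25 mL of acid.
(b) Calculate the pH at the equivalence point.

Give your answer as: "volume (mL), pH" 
V = 15.8 mL, pH = 8.81

(a) At equivalence: moles acid = moles base.
moles acid = 0.12 × 0.025 = 0.003 mol; V_NaOH = 0.003/0.19 = 0.01579 L = 15.8 mL.
(b) At equivalence, all acid → conjugate base A⁻ at [A⁻] = 0.003/0.04079 = 0.07355 M.
Kb = Kw/Ka = 1.0e-14/1.80e-05 = 5.556e-10; [OH⁻] = √(Kb·[A⁻]) = 6.392e-06; pOH = 5.19; pH = 14 − pOH = 8.81.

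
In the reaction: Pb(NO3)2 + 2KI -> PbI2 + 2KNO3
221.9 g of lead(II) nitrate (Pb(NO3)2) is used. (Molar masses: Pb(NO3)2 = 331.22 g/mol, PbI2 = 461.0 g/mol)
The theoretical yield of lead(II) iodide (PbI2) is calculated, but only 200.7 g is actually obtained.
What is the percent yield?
Moles of Pb(NO3)2 = 221.9 g ÷ 331.22 g/mol = 0.669947 mol
Mole ratio: 1 mol PbI2 / 1 mol Pb(NO3)2
Moles of PbI2 = 0.669947 × (1/1) = 0.669947 mol
Theoretical yield = 0.669947 mol × 461.0 g/mol = 308.85 g
Actual yield = 200.7 g
Percent yield = (200.7 / 308.85) × 100% = 65.0%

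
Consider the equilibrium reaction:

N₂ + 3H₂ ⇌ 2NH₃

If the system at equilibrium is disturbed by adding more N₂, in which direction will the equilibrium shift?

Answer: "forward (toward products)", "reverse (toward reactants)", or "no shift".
forward (toward products)

Apply Le Chatelier's principle: system shifts to counteract the change.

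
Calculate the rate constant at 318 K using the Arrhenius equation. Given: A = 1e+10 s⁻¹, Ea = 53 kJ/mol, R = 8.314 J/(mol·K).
1.97e+01 s⁻¹

k = A·exp(-Ea/(R·T)) = 1e+10·exp(-53000/(8.314·318)) = 1e+10·exp(-20.0465) = 1e+10·1.9675e-09 = 1.97e+01 s⁻¹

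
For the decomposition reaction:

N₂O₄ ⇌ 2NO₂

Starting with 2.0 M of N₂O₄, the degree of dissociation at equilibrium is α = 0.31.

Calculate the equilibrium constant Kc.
K_c = 1.1142

x = α·[A]₀ = 0.31 × 2.0 = 0.62 M dissociated.
At eq: [N₂O₄] = 2.0 − 0.62 = 1.38 M; [NO₂] = 2x = 1.24 M.
Kc = [NO₂]²/[N₂O₄] = (1.24)²/1.38 = 1.114.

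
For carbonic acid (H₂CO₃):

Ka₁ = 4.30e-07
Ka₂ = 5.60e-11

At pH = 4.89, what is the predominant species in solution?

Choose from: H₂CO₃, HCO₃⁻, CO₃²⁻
H₂CO₃

pKa1 = 6.37, pKa2 = 10.25. Each pKa is the crossover between adjacent species; pH = 4.89 lies in the region where H₂CO₃ predominates.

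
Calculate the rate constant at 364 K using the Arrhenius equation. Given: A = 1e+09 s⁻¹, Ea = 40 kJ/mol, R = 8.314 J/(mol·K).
1.82e+03 s⁻¹

k = A·exp(-Ea/(R·T)) = 1e+09·exp(-40000/(8.314·364)) = 1e+09·exp(-13.2175) = 1e+09·1.8185e-06 = 1.82e+03 s⁻¹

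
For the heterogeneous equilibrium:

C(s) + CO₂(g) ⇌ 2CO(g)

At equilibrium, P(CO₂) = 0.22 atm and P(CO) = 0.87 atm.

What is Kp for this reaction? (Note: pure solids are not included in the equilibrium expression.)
K_p = 3.440

Solid C is excluded.
Kp = P(CO)²/P(CO₂) = (0.87)²/0.22 = 0.7569/0.22 = 3.440.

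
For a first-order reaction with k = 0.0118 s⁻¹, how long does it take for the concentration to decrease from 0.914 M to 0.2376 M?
114.17 s

From ln[A] = ln[A]₀ - k·t: t = ln([A]₀/[A])/k = ln(0.914/0.2376)/0.0118 = ln(3.8468)/0.0118 = 1.3472/0.0118 = 114.17 s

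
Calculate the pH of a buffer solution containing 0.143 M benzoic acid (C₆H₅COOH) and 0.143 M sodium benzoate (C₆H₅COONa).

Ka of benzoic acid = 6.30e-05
pH = 4.20

pKa = -log(6.30e-05) = 4.20. pH = pKa + log([A⁻]/[HA]) = 4.20 + log(0.143/0.143)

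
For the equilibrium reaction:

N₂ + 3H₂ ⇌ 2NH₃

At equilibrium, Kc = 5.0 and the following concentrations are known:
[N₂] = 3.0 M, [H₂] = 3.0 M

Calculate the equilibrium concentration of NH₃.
[NH₃] = 20.1246 M

Kc = ([NH₃]^2) / ([N₂] × [H₂]^3) = 5.0
[NH₃]^2 = Kc · (reactant terms)/(other product terms) = 5.0 · 81 / 1 = 405
[NH₃] = (405)^(1/2) = 20.1246 M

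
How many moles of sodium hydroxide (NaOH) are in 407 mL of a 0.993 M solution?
Moles = Molarity × Volume (L)
Moles = 0.993 M × 0.407 L = 0.4042 mol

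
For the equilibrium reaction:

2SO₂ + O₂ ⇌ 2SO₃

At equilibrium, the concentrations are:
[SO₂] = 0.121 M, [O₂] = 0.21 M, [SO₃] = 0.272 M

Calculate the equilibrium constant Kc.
K_c = 24.0629

Kc = ([SO₃]^2) / ([SO₂]^2 × [O₂])
   = ((0.272)^2) / ((0.121)^2·(0.21))
   = 0.073984 / 0.0030746 = 24.0629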